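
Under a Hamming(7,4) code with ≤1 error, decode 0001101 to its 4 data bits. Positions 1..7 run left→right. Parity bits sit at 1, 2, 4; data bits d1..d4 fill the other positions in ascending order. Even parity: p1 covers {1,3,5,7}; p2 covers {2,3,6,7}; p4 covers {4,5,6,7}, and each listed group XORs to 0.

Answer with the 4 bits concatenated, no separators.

s1 (pos 1,3,5,7): 0⊕0⊕1⊕1 = 0
s2 (pos 2,3,6,7): 0⊕0⊕0⊕1 = 1
s4 (pos 4,5,6,7): 1⊕1⊕0⊕1 = 1
Syndrome s4…s1 = 110 → error at position 6.
Flip position 6: 0001101 → 0001111
Read data bits from positions 3,5,6,7: 0111

0111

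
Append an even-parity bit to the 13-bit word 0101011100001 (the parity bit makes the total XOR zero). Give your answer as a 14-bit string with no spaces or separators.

01010111000010

XOR of the 13 data bits: 0⊕1⊕0⊕1⊕0⊕1⊕1⊕1⊕0⊕0⊕0⊕0⊕1 = 0
Parity bit = 0 (so all 14 bits XOR to 0).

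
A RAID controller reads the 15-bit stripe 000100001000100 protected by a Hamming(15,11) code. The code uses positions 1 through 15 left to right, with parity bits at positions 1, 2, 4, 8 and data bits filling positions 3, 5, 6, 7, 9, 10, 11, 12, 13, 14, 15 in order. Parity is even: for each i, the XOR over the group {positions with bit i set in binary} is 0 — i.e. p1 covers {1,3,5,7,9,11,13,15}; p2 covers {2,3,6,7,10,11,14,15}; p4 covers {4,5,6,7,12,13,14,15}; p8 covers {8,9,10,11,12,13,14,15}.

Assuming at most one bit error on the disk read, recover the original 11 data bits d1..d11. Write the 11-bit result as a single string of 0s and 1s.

s1 (pos 1,3,5,7,9,11,13,15): 0⊕0⊕0⊕0⊕1⊕0⊕1⊕0 = 0
s2 (pos 2,3,6,7,10,11,14,15): 0⊕0⊕0⊕0⊕0⊕0⊕0⊕0 = 0
s4 (pos 4,5,6,7,12,13,14,15): 1⊕0⊕0⊕0⊕0⊕1⊕0⊕0 = 0
s8 (pos 8,9,10,11,12,13,14,15): 0⊕1⊕0⊕0⊕0⊕1⊕0⊕0 = 0
Syndrome s8…s1 = 0000 → no error.
Read data bits from positions 3,5,6,7,9,10,11,12,13,14,15: 00001000100

00001000100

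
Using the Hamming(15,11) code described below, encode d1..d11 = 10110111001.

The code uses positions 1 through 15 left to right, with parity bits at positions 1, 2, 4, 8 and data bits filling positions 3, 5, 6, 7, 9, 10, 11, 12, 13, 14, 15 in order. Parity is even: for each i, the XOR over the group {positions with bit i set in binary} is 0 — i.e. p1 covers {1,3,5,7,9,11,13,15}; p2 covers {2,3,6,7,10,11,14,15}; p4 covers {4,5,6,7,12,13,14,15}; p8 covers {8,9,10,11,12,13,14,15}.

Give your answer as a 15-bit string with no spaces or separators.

001001100111001

Place data at non-parity positions: p1 p2 1 p4 0 1 1 p8 0 1 1 1 0 0 1
p1 (pos 1,3,5,7,9,11,13,15): XOR of data positions = 1⊕0⊕1⊕0⊕1⊕0⊕1 = 0
p2 (pos 2,3,6,7,10,11,14,15): XOR of data positions = 1⊕1⊕1⊕1⊕1⊕0⊕1 = 0
p4 (pos 4,5,6,7,12,13,14,15): XOR of data positions = 0⊕1⊕1⊕1⊕0⊕0⊕1 = 0
p8 (pos 8,9,10,11,12,13,14,15): XOR of data positions = 0⊕1⊕1⊕1⊕0⊕0⊕1 = 0
Codeword: 001001100111001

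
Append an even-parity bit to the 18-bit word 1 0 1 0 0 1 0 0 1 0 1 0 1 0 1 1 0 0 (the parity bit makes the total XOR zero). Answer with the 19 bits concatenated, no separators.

XOR of the 18 data bits: 1⊕0⊕1⊕0⊕0⊕1⊕0⊕0⊕1⊕0⊕1⊕0⊕1⊕0⊕1⊕1⊕0⊕0 = 0
Parity bit = 0 (so all 19 bits XOR to 0).

1010010010101011000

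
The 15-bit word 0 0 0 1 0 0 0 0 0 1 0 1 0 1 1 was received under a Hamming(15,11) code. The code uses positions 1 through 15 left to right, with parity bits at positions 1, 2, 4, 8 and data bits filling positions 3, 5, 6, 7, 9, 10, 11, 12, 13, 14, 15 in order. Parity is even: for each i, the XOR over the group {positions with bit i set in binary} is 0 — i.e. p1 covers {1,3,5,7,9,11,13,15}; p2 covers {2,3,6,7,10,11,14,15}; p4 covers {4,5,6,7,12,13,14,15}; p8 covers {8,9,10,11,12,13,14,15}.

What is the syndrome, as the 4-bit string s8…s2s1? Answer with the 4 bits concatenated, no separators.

0011

s1 (pos 1,3,5,7,9,11,13,15): 0⊕0⊕0⊕0⊕0⊕0⊕0⊕1 = 1
s2 (pos 2,3,6,7,10,11,14,15): 0⊕0⊕0⊕0⊕1⊕0⊕1⊕1 = 1
s4 (pos 4,5,6,7,12,13,14,15): 1⊕0⊕0⊕0⊕1⊕0⊕1⊕1 = 0
s8 (pos 8,9,10,11,12,13,14,15): 0⊕0⊕1⊕0⊕1⊕0⊕1⊕1 = 0
Syndrome s8…s1 = 0011 → error at position 3.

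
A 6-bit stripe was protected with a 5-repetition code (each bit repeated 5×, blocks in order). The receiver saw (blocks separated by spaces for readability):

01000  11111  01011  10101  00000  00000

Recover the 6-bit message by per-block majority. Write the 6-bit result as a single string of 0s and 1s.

Block 1 (01000): 1 one → 0
Block 2 (11111): 5 ones → 1
Block 3 (01011): 3 ones → 1
Block 4 (10101): 3 ones → 1
Block 5 (00000): 0 ones → 0
Block 6 (00000): 0 ones → 0

011100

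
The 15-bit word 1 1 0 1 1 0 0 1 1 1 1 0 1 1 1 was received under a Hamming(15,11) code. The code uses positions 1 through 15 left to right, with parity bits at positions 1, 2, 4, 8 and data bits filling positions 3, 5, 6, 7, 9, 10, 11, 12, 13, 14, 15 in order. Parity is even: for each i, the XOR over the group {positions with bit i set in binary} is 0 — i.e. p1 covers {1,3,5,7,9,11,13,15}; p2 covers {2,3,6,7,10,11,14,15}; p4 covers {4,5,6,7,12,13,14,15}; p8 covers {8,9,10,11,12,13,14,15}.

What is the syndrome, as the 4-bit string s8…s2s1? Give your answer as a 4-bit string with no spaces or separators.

1110

s1 (pos 1,3,5,7,9,11,13,15): 1⊕0⊕1⊕0⊕1⊕1⊕1⊕1 = 0
s2 (pos 2,3,6,7,10,11,14,15): 1⊕0⊕0⊕0⊕1⊕1⊕1⊕1 = 1
s4 (pos 4,5,6,7,12,13,14,15): 1⊕1⊕0⊕0⊕0⊕1⊕1⊕1 = 1
s8 (pos 8,9,10,11,12,13,14,15): 1⊕1⊕1⊕1⊕0⊕1⊕1⊕1 = 1
Syndrome s8…s1 = 1110 → error at position 14.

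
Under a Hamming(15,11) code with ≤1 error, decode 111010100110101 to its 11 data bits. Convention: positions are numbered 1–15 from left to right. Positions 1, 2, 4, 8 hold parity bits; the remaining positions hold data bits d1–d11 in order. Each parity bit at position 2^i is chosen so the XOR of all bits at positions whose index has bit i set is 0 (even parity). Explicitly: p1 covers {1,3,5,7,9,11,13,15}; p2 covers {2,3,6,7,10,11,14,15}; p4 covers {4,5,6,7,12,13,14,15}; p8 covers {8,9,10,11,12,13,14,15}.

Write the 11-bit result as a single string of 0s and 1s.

11010110101

s1 (pos 1,3,5,7,9,11,13,15): 1⊕1⊕1⊕1⊕0⊕1⊕1⊕1 = 1
s2 (pos 2,3,6,7,10,11,14,15): 1⊕1⊕0⊕1⊕1⊕1⊕0⊕1 = 0
s4 (pos 4,5,6,7,12,13,14,15): 0⊕1⊕0⊕1⊕0⊕1⊕0⊕1 = 0
s8 (pos 8,9,10,11,12,13,14,15): 0⊕0⊕1⊕1⊕0⊕1⊕0⊕1 = 0
Syndrome s8…s1 = 0001 → error at position 1.
Flip position 1: 111010100110101 → 011010100110101
Read data bits from positions 3,5,6,7,9,10,11,12,13,14,15: 11010110101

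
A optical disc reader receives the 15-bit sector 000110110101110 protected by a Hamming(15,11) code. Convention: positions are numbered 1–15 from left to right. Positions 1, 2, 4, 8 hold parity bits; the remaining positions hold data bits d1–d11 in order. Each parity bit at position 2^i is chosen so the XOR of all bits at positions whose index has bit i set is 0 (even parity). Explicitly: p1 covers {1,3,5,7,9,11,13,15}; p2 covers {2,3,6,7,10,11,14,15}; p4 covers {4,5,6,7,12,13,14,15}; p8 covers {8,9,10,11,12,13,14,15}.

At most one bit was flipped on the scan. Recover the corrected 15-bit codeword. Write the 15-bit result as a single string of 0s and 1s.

s1 (pos 1,3,5,7,9,11,13,15): 0⊕0⊕1⊕1⊕0⊕0⊕1⊕0 = 1
s2 (pos 2,3,6,7,10,11,14,15): 0⊕0⊕0⊕1⊕1⊕0⊕1⊕0 = 1
s4 (pos 4,5,6,7,12,13,14,15): 1⊕1⊕0⊕1⊕1⊕1⊕1⊕0 = 0
s8 (pos 8,9,10,11,12,13,14,15): 1⊕0⊕1⊕0⊕1⊕1⊕1⊕0 = 1
Syndrome s8…s1 = 1011 → error at position 11.
Flip position 11: 000110110101110 → 000110110111110

000110110111110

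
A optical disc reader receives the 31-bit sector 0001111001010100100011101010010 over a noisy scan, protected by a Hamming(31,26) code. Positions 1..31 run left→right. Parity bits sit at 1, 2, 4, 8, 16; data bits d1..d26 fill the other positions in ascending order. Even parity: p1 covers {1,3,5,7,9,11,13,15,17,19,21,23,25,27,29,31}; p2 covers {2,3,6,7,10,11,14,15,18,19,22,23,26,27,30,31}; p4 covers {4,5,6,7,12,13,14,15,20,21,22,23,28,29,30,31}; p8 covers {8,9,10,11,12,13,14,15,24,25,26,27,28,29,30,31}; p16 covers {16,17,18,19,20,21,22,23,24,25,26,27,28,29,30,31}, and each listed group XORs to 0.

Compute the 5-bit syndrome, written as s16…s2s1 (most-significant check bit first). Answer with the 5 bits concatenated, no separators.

s1 (pos 1,3,5,7,9,11,13,15,17,19,21,23,25,27,29,31): 0⊕0⊕1⊕1⊕0⊕0⊕0⊕0⊕1⊕0⊕1⊕1⊕1⊕1⊕0⊕0 = 1
s2 (pos 2,3,6,7,10,11,14,15,18,19,22,23,26,27,30,31): 0⊕0⊕1⊕1⊕1⊕0⊕1⊕0⊕0⊕0⊕1⊕1⊕0⊕1⊕1⊕0 = 0
s4 (pos 4,5,6,7,12,13,14,15,20,21,22,23,28,29,30,31): 1⊕1⊕1⊕1⊕1⊕0⊕1⊕0⊕0⊕1⊕1⊕1⊕0⊕0⊕1⊕0 = 0
s8 (pos 8,9,10,11,12,13,14,15,24,25,26,27,28,29,30,31): 0⊕0⊕1⊕0⊕1⊕0⊕1⊕0⊕0⊕1⊕0⊕1⊕0⊕0⊕1⊕0 = 0
s16 (pos 16,17,18,19,20,21,22,23,24,25,26,27,28,29,30,31): 0⊕1⊕0⊕0⊕0⊕1⊕1⊕1⊕0⊕1⊕0⊕1⊕0⊕0⊕1⊕0 = 1
Syndrome s16…s1 = 10001 → error at position 17.

10001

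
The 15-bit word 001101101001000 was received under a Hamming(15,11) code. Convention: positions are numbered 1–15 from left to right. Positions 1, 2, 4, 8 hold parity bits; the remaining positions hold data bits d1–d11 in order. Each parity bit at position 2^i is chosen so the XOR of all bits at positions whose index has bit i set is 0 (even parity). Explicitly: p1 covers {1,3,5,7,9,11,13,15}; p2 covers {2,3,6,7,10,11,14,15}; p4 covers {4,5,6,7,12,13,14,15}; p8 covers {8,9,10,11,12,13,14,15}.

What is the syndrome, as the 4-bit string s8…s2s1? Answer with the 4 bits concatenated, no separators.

0011

s1 (pos 1,3,5,7,9,11,13,15): 0⊕1⊕0⊕1⊕1⊕0⊕0⊕0 = 1
s2 (pos 2,3,6,7,10,11,14,15): 0⊕1⊕1⊕1⊕0⊕0⊕0⊕0 = 1
s4 (pos 4,5,6,7,12,13,14,15): 1⊕0⊕1⊕1⊕1⊕0⊕0⊕0 = 0
s8 (pos 8,9,10,11,12,13,14,15): 0⊕1⊕0⊕0⊕1⊕0⊕0⊕0 = 0
Syndrome s8…s1 = 0011 → error at position 3.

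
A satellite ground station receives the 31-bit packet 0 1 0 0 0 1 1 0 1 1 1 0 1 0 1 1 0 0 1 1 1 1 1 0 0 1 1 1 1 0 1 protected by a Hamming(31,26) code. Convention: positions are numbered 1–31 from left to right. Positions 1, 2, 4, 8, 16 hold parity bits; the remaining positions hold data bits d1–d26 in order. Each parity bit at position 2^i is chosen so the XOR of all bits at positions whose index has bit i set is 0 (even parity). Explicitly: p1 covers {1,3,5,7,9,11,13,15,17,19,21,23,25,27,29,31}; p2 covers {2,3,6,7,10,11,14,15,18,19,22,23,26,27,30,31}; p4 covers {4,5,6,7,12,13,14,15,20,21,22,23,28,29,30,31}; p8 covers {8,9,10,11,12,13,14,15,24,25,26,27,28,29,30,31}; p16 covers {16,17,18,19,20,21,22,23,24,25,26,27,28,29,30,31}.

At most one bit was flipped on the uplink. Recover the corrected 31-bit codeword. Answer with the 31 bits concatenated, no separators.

s1 (pos 1,3,5,7,9,11,13,15,17,19,21,23,25,27,29,31): 0⊕0⊕0⊕1⊕1⊕1⊕1⊕1⊕0⊕1⊕1⊕1⊕0⊕1⊕1⊕1 = 1
s2 (pos 2,3,6,7,10,11,14,15,18,19,22,23,26,27,30,31): 1⊕0⊕1⊕1⊕1⊕1⊕0⊕1⊕0⊕1⊕1⊕1⊕1⊕1⊕0⊕1 = 0
s4 (pos 4,5,6,7,12,13,14,15,20,21,22,23,28,29,30,31): 0⊕0⊕1⊕1⊕0⊕1⊕0⊕1⊕1⊕1⊕1⊕1⊕1⊕1⊕0⊕1 = 1
s8 (pos 8,9,10,11,12,13,14,15,24,25,26,27,28,29,30,31): 0⊕1⊕1⊕1⊕0⊕1⊕0⊕1⊕0⊕0⊕1⊕1⊕1⊕1⊕0⊕1 = 0
s16 (pos 16,17,18,19,20,21,22,23,24,25,26,27,28,29,30,31): 1⊕0⊕0⊕1⊕1⊕1⊕1⊕1⊕0⊕0⊕1⊕1⊕1⊕1⊕0⊕1 = 1
Syndrome s16…s1 = 10101 → error at position 21.
Flip position 21: 0100011011101011001111100111101 → 0100011011101011001101100111101

0100011011101011001101100111101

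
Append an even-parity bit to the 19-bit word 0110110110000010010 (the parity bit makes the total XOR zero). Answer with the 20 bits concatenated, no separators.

01101101100000100100

XOR of the 19 data bits: 0⊕1⊕1⊕0⊕1⊕1⊕0⊕1⊕1⊕0⊕0⊕0⊕0⊕0⊕1⊕0⊕0⊕1⊕0 = 0
Parity bit = 0 (so all 20 bits XOR to 0).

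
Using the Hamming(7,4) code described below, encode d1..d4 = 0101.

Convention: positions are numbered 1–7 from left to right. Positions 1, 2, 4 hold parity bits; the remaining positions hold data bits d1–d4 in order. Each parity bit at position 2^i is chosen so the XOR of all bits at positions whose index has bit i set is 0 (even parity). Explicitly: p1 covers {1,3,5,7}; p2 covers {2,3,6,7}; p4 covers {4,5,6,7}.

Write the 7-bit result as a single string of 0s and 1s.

0100101

Place data at non-parity positions: p1 p2 0 p4 1 0 1
p1 (pos 1,3,5,7): XOR of data positions = 0⊕1⊕1 = 0
p2 (pos 2,3,6,7): XOR of data positions = 0⊕0⊕1 = 1
p4 (pos 4,5,6,7): XOR of data positions = 1⊕0⊕1 = 0
Codeword: 0100101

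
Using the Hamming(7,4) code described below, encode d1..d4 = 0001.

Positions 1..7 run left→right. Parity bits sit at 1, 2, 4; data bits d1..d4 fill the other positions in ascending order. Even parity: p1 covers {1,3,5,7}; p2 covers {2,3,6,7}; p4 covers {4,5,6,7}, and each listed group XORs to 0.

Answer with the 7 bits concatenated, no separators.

1101001

Place data at non-parity positions: p1 p2 0 p4 0 0 1
p1 (pos 1,3,5,7): XOR of data positions = 0⊕0⊕1 = 1
p2 (pos 2,3,6,7): XOR of data positions = 0⊕0⊕1 = 1
p4 (pos 4,5,6,7): XOR of data positions = 0⊕0⊕1 = 1
Codeword: 1101001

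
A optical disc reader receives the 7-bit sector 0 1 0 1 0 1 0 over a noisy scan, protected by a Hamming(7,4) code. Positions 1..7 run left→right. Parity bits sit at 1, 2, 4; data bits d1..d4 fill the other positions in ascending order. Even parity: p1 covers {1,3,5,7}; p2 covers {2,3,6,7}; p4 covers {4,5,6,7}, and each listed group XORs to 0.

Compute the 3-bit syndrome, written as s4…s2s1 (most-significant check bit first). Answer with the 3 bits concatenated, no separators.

000

s1 (pos 1,3,5,7): 0⊕0⊕0⊕0 = 0
s2 (pos 2,3,6,7): 1⊕0⊕1⊕0 = 0
s4 (pos 4,5,6,7): 1⊕0⊕1⊕0 = 0
Syndrome s4…s1 = 000 → no error.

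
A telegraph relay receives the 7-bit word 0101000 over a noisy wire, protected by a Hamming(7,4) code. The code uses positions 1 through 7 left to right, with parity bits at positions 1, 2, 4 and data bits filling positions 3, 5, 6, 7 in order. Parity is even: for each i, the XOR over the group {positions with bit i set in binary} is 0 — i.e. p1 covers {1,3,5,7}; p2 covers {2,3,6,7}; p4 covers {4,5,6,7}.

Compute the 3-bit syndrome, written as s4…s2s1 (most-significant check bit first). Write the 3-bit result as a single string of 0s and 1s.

s1 (pos 1,3,5,7): 0⊕0⊕0⊕0 = 0
s2 (pos 2,3,6,7): 1⊕0⊕0⊕0 = 1
s4 (pos 4,5,6,7): 1⊕0⊕0⊕0 = 1
Syndrome s4…s1 = 110 → error at position 6.

110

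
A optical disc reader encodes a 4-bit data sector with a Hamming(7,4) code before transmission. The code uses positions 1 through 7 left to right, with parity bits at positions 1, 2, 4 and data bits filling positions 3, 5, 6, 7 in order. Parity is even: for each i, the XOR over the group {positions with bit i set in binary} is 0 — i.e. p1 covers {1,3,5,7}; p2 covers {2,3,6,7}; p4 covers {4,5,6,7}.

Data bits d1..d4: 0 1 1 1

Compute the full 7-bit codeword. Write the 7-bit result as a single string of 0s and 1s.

0001111

Place data at non-parity positions: p1 p2 0 p4 1 1 1
p1 (pos 1,3,5,7): XOR of data positions = 0⊕1⊕1 = 0
p2 (pos 2,3,6,7): XOR of data positions = 0⊕1⊕1 = 0
p4 (pos 4,5,6,7): XOR of data positions = 1⊕1⊕1 = 1
Codeword: 0001111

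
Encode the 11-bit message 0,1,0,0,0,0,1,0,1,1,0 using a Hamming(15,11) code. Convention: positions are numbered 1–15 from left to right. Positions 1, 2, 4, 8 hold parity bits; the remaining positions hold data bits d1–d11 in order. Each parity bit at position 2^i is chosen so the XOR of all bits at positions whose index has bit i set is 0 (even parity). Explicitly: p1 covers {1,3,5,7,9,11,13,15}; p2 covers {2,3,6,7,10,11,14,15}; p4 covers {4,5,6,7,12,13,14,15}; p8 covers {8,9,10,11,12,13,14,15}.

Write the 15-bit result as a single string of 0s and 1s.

100110010010110

Place data at non-parity positions: p1 p2 0 p4 1 0 0 p8 0 0 1 0 1 1 0
p1 (pos 1,3,5,7,9,11,13,15): XOR of data positions = 0⊕1⊕0⊕0⊕1⊕1⊕0 = 1
p2 (pos 2,3,6,7,10,11,14,15): XOR of data positions = 0⊕0⊕0⊕0⊕1⊕1⊕0 = 0
p4 (pos 4,5,6,7,12,13,14,15): XOR of data positions = 1⊕0⊕0⊕0⊕1⊕1⊕0 = 1
p8 (pos 8,9,10,11,12,13,14,15): XOR of data positions = 0⊕0⊕1⊕0⊕1⊕1⊕0 = 1
Codeword: 100110010010110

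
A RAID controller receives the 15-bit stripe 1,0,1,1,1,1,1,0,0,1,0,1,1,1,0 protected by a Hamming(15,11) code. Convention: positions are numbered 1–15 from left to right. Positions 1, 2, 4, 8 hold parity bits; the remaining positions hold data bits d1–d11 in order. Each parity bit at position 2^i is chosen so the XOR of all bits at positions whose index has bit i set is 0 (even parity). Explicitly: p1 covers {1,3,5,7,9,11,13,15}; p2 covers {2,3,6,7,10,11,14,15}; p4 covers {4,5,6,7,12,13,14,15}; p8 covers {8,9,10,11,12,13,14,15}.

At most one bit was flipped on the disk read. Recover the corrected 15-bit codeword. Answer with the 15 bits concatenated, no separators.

s1 (pos 1,3,5,7,9,11,13,15): 1⊕1⊕1⊕1⊕0⊕0⊕1⊕0 = 1
s2 (pos 2,3,6,7,10,11,14,15): 0⊕1⊕1⊕1⊕1⊕0⊕1⊕0 = 1
s4 (pos 4,5,6,7,12,13,14,15): 1⊕1⊕1⊕1⊕1⊕1⊕1⊕0 = 1
s8 (pos 8,9,10,11,12,13,14,15): 0⊕0⊕1⊕0⊕1⊕1⊕1⊕0 = 0
Syndrome s8…s1 = 0111 → error at position 7.
Flip position 7: 101111100101110 → 101111000101110

101111000101110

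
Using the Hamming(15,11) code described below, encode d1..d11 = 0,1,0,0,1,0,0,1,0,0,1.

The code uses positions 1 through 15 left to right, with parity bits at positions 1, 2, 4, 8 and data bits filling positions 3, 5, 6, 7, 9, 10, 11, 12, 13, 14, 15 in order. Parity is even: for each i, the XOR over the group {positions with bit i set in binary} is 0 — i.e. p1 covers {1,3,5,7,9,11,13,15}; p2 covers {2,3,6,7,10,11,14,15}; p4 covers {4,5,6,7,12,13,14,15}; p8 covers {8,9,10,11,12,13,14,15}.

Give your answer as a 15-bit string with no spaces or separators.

Place data at non-parity positions: p1 p2 0 p4 1 0 0 p8 1 0 0 1 0 0 1
p1 (pos 1,3,5,7,9,11,13,15): XOR of data positions = 0⊕1⊕0⊕1⊕0⊕0⊕1 = 1
p2 (pos 2,3,6,7,10,11,14,15): XOR of data positions = 0⊕0⊕0⊕0⊕0⊕0⊕1 = 1
p4 (pos 4,5,6,7,12,13,14,15): XOR of data positions = 1⊕0⊕0⊕1⊕0⊕0⊕1 = 1
p8 (pos 8,9,10,11,12,13,14,15): XOR of data positions = 1⊕0⊕0⊕1⊕0⊕0⊕1 = 1
Codeword: 110110011001001

110110011001001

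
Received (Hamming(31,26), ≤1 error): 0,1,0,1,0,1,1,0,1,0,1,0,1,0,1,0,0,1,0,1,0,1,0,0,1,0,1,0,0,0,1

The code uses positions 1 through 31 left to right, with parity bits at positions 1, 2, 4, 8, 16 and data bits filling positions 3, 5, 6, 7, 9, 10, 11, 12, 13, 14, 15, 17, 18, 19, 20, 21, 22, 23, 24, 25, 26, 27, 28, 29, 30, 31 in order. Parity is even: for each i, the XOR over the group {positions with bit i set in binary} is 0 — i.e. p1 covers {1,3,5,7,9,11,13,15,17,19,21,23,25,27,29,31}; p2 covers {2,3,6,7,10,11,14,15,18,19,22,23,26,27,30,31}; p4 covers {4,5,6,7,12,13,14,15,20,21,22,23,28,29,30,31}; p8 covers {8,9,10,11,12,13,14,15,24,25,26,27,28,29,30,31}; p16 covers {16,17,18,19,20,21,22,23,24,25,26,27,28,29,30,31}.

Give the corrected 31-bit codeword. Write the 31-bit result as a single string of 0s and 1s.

s1 (pos 1,3,5,7,9,11,13,15,17,19,21,23,25,27,29,31): 0⊕0⊕0⊕1⊕1⊕1⊕1⊕1⊕0⊕0⊕0⊕0⊕1⊕1⊕0⊕1 = 0
s2 (pos 2,3,6,7,10,11,14,15,18,19,22,23,26,27,30,31): 1⊕0⊕1⊕1⊕0⊕1⊕0⊕1⊕1⊕0⊕1⊕0⊕0⊕1⊕0⊕1 = 1
s4 (pos 4,5,6,7,12,13,14,15,20,21,22,23,28,29,30,31): 1⊕0⊕1⊕1⊕0⊕1⊕0⊕1⊕1⊕0⊕1⊕0⊕0⊕0⊕0⊕1 = 0
s8 (pos 8,9,10,11,12,13,14,15,24,25,26,27,28,29,30,31): 0⊕1⊕0⊕1⊕0⊕1⊕0⊕1⊕0⊕1⊕0⊕1⊕0⊕0⊕0⊕1 = 1
s16 (pos 16,17,18,19,20,21,22,23,24,25,26,27,28,29,30,31): 0⊕0⊕1⊕0⊕1⊕0⊕1⊕0⊕0⊕1⊕0⊕1⊕0⊕0⊕0⊕1 = 0
Syndrome s16…s1 = 01010 → error at position 10.
Flip position 10: 0101011010101010010101001010001 → 0101011011101010010101001010001

0101011011101010010101001010001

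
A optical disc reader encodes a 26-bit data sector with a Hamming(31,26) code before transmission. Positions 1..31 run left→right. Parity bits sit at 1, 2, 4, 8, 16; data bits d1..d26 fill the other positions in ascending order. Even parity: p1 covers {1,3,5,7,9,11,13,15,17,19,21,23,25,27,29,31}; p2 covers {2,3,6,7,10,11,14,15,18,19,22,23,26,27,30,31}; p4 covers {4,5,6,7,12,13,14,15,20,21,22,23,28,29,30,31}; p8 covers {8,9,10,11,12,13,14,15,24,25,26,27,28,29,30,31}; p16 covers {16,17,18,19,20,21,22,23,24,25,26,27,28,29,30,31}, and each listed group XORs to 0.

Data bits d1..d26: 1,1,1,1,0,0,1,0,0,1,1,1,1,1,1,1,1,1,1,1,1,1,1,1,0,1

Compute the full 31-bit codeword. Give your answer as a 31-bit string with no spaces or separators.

1110111000100110111111111111101

Place data at non-parity positions: p1 p2 1 p4 1 1 1 p8 0 0 1 0 0 1 1 p16 1 1 1 1 1 1 1 1 1 1 1 1 1 0 1
p1 (pos 1,3,5,7,9,11,13,15,17,19,21,23,25,27,29,31): XOR of data positions = 1⊕1⊕1⊕0⊕1⊕0⊕1⊕1⊕1⊕1⊕1⊕1⊕1⊕1⊕1 = 1
p2 (pos 2,3,6,7,10,11,14,15,18,19,22,23,26,27,30,31): XOR of data positions = 1⊕1⊕1⊕0⊕1⊕1⊕1⊕1⊕1⊕1⊕1⊕1⊕1⊕0⊕1 = 1
p4 (pos 4,5,6,7,12,13,14,15,20,21,22,23,28,29,30,31): XOR of data positions = 1⊕1⊕1⊕0⊕0⊕1⊕1⊕1⊕1⊕1⊕1⊕1⊕1⊕0⊕1 = 0
p8 (pos 8,9,10,11,12,13,14,15,24,25,26,27,28,29,30,31): XOR of data positions = 0⊕0⊕1⊕0⊕0⊕1⊕1⊕1⊕1⊕1⊕1⊕1⊕1⊕0⊕1 = 0
p16 (pos 16,17,18,19,20,21,22,23,24,25,26,27,28,29,30,31): XOR of data positions = 1⊕1⊕1⊕1⊕1⊕1⊕1⊕1⊕1⊕1⊕1⊕1⊕1⊕0⊕1 = 0
Codeword: 1110111000100110111111111111101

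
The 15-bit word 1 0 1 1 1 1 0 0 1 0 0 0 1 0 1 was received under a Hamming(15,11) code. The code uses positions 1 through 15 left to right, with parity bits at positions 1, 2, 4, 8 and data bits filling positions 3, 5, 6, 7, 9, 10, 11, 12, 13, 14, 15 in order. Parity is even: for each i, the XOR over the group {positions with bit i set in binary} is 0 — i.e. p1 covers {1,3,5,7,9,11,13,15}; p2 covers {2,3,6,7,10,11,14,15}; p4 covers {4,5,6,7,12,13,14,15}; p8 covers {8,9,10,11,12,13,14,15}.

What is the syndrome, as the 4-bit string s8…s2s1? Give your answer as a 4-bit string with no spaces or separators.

1110

s1 (pos 1,3,5,7,9,11,13,15): 1⊕1⊕1⊕0⊕1⊕0⊕1⊕1 = 0
s2 (pos 2,3,6,7,10,11,14,15): 0⊕1⊕1⊕0⊕0⊕0⊕0⊕1 = 1
s4 (pos 4,5,6,7,12,13,14,15): 1⊕1⊕1⊕0⊕0⊕1⊕0⊕1 = 1
s8 (pos 8,9,10,11,12,13,14,15): 0⊕1⊕0⊕0⊕0⊕1⊕0⊕1 = 1
Syndrome s8…s1 = 1110 → error at position 14.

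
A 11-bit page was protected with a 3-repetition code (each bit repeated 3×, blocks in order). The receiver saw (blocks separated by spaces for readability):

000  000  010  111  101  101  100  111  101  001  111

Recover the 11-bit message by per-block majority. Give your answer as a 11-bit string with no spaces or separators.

Block 1 (000): 0 ones → 0
Block 2 (000): 0 ones → 0
Block 3 (010): 1 one → 0
Block 4 (111): 3 ones → 1
Block 5 (101): 2 ones → 1
Block 6 (101): 2 ones → 1
Block 7 (100): 1 one → 0
Block 8 (111): 3 ones → 1
Block 9 (101): 2 ones → 1
Block 10 (001): 1 one → 0
Block 11 (111): 3 ones → 1

00011101101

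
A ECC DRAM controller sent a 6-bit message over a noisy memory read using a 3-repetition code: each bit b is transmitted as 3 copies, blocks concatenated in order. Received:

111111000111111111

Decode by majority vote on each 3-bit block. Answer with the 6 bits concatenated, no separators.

Block 1 (111): 3 ones → 1
Block 2 (111): 3 ones → 1
Block 3 (000): 0 ones → 0
Block 4 (111): 3 ones → 1
Block 5 (111): 3 ones → 1
Block 6 (111): 3 ones → 1

110111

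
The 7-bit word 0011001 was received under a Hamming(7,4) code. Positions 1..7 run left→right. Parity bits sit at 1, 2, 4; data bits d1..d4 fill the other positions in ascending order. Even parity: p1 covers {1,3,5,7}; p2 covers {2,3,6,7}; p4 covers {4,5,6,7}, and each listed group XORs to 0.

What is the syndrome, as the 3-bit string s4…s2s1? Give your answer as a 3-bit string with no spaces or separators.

s1 (pos 1,3,5,7): 0⊕1⊕0⊕1 = 0
s2 (pos 2,3,6,7): 0⊕1⊕0⊕1 = 0
s4 (pos 4,5,6,7): 1⊕0⊕0⊕1 = 0
Syndrome s4…s1 = 000 → no error.

000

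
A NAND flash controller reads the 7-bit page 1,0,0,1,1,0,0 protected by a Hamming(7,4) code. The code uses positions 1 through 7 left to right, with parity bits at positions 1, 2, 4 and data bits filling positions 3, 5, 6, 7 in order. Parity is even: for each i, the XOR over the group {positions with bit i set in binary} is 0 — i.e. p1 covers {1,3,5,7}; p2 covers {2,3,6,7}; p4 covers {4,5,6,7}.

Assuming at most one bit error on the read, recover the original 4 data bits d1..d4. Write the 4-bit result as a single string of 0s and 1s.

0100

s1 (pos 1,3,5,7): 1⊕0⊕1⊕0 = 0
s2 (pos 2,3,6,7): 0⊕0⊕0⊕0 = 0
s4 (pos 4,5,6,7): 1⊕1⊕0⊕0 = 0
Syndrome s4…s1 = 000 → no error.
Read data bits from positions 3,5,6,7: 0100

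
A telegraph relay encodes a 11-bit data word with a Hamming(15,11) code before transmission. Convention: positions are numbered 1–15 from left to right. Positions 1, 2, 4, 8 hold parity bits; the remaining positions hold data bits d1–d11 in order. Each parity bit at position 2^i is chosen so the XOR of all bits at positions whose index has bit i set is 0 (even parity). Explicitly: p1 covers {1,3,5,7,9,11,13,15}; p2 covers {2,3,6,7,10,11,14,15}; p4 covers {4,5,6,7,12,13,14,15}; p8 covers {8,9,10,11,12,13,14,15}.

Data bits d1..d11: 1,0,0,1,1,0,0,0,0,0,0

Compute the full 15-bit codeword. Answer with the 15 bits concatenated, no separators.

Place data at non-parity positions: p1 p2 1 p4 0 0 1 p8 1 0 0 0 0 0 0
p1 (pos 1,3,5,7,9,11,13,15): XOR of data positions = 1⊕0⊕1⊕1⊕0⊕0⊕0 = 1
p2 (pos 2,3,6,7,10,11,14,15): XOR of data positions = 1⊕0⊕1⊕0⊕0⊕0⊕0 = 0
p4 (pos 4,5,6,7,12,13,14,15): XOR of data positions = 0⊕0⊕1⊕0⊕0⊕0⊕0 = 1
p8 (pos 8,9,10,11,12,13,14,15): XOR of data positions = 1⊕0⊕0⊕0⊕0⊕0⊕0 = 1
Codeword: 101100111000000

101100111000000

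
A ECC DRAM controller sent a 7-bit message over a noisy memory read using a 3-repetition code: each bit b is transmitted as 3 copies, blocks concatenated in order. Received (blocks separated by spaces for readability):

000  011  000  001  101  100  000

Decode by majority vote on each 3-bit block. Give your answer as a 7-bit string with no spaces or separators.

Block 1 (000): 0 ones → 0
Block 2 (011): 2 ones → 1
Block 3 (000): 0 ones → 0
Block 4 (001): 1 one → 0
Block 5 (101): 2 ones → 1
Block 6 (100): 1 one → 0
Block 7 (000): 0 ones → 0

0100100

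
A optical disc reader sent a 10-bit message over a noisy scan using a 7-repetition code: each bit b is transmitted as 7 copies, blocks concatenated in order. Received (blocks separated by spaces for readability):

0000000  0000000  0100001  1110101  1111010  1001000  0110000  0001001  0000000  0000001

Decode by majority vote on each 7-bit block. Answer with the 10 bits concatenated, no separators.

Block 1 (0000000): 0 ones → 0
Block 2 (0000000): 0 ones → 0
Block 3 (0100001): 2 ones → 0
Block 4 (1110101): 5 ones → 1
Block 5 (1111010): 5 ones → 1
Block 6 (1001000): 2 ones → 0
Block 7 (0110000): 2 ones → 0
Block 8 (0001001): 2 ones → 0
Block 9 (0000000): 0 ones → 0
Block 10 (0000001): 1 one → 0

0001100000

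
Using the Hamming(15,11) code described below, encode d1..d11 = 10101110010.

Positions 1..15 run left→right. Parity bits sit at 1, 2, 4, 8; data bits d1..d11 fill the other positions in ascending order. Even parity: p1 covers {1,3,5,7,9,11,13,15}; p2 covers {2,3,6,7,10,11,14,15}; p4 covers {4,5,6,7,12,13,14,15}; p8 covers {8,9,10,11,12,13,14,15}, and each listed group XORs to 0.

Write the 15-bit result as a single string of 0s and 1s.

Place data at non-parity positions: p1 p2 1 p4 0 1 0 p8 1 1 1 0 0 1 0
p1 (pos 1,3,5,7,9,11,13,15): XOR of data positions = 1⊕0⊕0⊕1⊕1⊕0⊕0 = 1
p2 (pos 2,3,6,7,10,11,14,15): XOR of data positions = 1⊕1⊕0⊕1⊕1⊕1⊕0 = 1
p4 (pos 4,5,6,7,12,13,14,15): XOR of data positions = 0⊕1⊕0⊕0⊕0⊕1⊕0 = 0
p8 (pos 8,9,10,11,12,13,14,15): XOR of data positions = 1⊕1⊕1⊕0⊕0⊕1⊕0 = 0
Codeword: 111001001110010

111001001110010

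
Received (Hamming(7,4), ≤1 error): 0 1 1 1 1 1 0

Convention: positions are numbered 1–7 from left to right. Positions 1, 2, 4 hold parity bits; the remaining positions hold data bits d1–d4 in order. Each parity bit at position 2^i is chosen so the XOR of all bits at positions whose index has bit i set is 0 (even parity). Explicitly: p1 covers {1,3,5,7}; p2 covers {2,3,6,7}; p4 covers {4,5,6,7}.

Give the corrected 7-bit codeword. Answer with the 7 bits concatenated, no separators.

s1 (pos 1,3,5,7): 0⊕1⊕1⊕0 = 0
s2 (pos 2,3,6,7): 1⊕1⊕1⊕0 = 1
s4 (pos 4,5,6,7): 1⊕1⊕1⊕0 = 1
Syndrome s4…s1 = 110 → error at position 6.
Flip position 6: 0111110 → 0111100

0111100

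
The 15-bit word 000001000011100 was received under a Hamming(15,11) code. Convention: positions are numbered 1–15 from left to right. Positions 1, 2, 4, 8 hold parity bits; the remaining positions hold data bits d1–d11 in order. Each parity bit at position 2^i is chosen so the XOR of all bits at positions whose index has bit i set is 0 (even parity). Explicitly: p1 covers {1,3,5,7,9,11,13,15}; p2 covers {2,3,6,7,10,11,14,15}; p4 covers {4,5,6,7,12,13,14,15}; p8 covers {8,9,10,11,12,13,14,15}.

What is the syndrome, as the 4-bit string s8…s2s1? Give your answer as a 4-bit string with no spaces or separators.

s1 (pos 1,3,5,7,9,11,13,15): 0⊕0⊕0⊕0⊕0⊕1⊕1⊕0 = 0
s2 (pos 2,3,6,7,10,11,14,15): 0⊕0⊕1⊕0⊕0⊕1⊕0⊕0 = 0
s4 (pos 4,5,6,7,12,13,14,15): 0⊕0⊕1⊕0⊕1⊕1⊕0⊕0 = 1
s8 (pos 8,9,10,11,12,13,14,15): 0⊕0⊕0⊕1⊕1⊕1⊕0⊕0 = 1
Syndrome s8…s1 = 1100 → error at position 12.

1100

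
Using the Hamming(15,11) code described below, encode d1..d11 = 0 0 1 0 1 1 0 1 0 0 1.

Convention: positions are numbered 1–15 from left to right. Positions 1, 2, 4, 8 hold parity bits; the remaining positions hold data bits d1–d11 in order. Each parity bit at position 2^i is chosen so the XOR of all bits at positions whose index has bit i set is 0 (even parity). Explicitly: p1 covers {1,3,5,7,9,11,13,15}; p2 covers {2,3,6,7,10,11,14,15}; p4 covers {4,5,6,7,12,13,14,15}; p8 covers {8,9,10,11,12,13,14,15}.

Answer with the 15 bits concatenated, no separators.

010101001101001

Place data at non-parity positions: p1 p2 0 p4 0 1 0 p8 1 1 0 1 0 0 1
p1 (pos 1,3,5,7,9,11,13,15): XOR of data positions = 0⊕0⊕0⊕1⊕0⊕0⊕1 = 0
p2 (pos 2,3,6,7,10,11,14,15): XOR of data positions = 0⊕1⊕0⊕1⊕0⊕0⊕1 = 1
p4 (pos 4,5,6,7,12,13,14,15): XOR of data positions = 0⊕1⊕0⊕1⊕0⊕0⊕1 = 1
p8 (pos 8,9,10,11,12,13,14,15): XOR of data positions = 1⊕1⊕0⊕1⊕0⊕0⊕1 = 0
Codeword: 010101001101001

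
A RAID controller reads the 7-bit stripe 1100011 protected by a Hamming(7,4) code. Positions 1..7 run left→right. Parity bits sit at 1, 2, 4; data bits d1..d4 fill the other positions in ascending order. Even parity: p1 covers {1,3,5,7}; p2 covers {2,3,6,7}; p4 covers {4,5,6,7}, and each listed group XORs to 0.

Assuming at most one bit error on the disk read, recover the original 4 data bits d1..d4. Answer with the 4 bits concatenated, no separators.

s1 (pos 1,3,5,7): 1⊕0⊕0⊕1 = 0
s2 (pos 2,3,6,7): 1⊕0⊕1⊕1 = 1
s4 (pos 4,5,6,7): 0⊕0⊕1⊕1 = 0
Syndrome s4…s1 = 010 → error at position 2.
Flip position 2: 1100011 → 1000011
Read data bits from positions 3,5,6,7: 0011

0011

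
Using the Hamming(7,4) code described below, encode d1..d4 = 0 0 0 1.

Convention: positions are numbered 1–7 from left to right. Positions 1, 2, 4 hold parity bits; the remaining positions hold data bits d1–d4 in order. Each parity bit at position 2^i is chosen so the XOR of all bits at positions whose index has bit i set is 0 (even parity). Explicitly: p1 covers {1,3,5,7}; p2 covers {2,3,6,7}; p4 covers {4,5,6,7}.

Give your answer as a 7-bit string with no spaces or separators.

Place data at non-parity positions: p1 p2 0 p4 0 0 1
p1 (pos 1,3,5,7): XOR of data positions = 0⊕0⊕1 = 1
p2 (pos 2,3,6,7): XOR of data positions = 0⊕0⊕1 = 1
p4 (pos 4,5,6,7): XOR of data positions = 0⊕0⊕1 = 1
Codeword: 1101001

1101001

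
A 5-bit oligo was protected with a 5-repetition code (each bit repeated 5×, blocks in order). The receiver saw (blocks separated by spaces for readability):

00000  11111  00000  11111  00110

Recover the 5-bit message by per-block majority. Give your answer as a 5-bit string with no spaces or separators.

01010

Block 1 (00000): 0 ones → 0
Block 2 (11111): 5 ones → 1
Block 3 (00000): 0 ones → 0
Block 4 (11111): 5 ones → 1
Block 5 (00110): 2 ones → 0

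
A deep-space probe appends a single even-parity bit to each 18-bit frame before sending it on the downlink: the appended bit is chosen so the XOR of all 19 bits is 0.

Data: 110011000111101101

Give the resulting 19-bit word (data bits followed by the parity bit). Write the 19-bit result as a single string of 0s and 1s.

XOR of the 18 data bits: 1⊕1⊕0⊕0⊕1⊕1⊕0⊕0⊕0⊕1⊕1⊕1⊕1⊕0⊕1⊕1⊕0⊕1 = 1
Parity bit = 1 (so all 19 bits XOR to 0).

1100110001111011011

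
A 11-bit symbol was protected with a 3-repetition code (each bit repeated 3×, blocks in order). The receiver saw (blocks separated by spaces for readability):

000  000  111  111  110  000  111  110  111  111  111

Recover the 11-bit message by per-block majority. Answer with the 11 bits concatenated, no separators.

Block 1 (000): 0 ones → 0
Block 2 (000): 0 ones → 0
Block 3 (111): 3 ones → 1
Block 4 (111): 3 ones → 1
Block 5 (110): 2 ones → 1
Block 6 (000): 0 ones → 0
Block 7 (111): 3 ones → 1
Block 8 (110): 2 ones → 1
Block 9 (111): 3 ones → 1
Block 10 (111): 3 ones → 1
Block 11 (111): 3 ones → 1

00111011111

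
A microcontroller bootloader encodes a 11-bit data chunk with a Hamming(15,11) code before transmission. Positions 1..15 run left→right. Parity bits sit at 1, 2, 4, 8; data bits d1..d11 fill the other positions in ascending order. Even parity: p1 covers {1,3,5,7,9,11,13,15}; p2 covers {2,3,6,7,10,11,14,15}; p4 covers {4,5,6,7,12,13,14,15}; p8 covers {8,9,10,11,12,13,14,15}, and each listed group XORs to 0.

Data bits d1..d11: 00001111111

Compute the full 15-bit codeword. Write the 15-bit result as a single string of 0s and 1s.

000000011111111

Place data at non-parity positions: p1 p2 0 p4 0 0 0 p8 1 1 1 1 1 1 1
p1 (pos 1,3,5,7,9,11,13,15): XOR of data positions = 0⊕0⊕0⊕1⊕1⊕1⊕1 = 0
p2 (pos 2,3,6,7,10,11,14,15): XOR of data positions = 0⊕0⊕0⊕1⊕1⊕1⊕1 = 0
p4 (pos 4,5,6,7,12,13,14,15): XOR of data positions = 0⊕0⊕0⊕1⊕1⊕1⊕1 = 0
p8 (pos 8,9,10,11,12,13,14,15): XOR of data positions = 1⊕1⊕1⊕1⊕1⊕1⊕1 = 1
Codeword: 000000011111111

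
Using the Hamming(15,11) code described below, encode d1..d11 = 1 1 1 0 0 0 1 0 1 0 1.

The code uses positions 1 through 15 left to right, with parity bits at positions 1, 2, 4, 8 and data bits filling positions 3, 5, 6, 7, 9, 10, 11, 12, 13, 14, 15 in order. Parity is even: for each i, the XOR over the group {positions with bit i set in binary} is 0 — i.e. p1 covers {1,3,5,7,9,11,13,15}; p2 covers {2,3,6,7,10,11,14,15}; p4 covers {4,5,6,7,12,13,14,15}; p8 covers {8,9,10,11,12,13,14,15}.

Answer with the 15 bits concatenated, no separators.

Place data at non-parity positions: p1 p2 1 p4 1 1 0 p8 0 0 1 0 1 0 1
p1 (pos 1,3,5,7,9,11,13,15): XOR of data positions = 1⊕1⊕0⊕0⊕1⊕1⊕1 = 1
p2 (pos 2,3,6,7,10,11,14,15): XOR of data positions = 1⊕1⊕0⊕0⊕1⊕0⊕1 = 0
p4 (pos 4,5,6,7,12,13,14,15): XOR of data positions = 1⊕1⊕0⊕0⊕1⊕0⊕1 = 0
p8 (pos 8,9,10,11,12,13,14,15): XOR of data positions = 0⊕0⊕1⊕0⊕1⊕0⊕1 = 1
Codeword: 101011010010101

101011010010101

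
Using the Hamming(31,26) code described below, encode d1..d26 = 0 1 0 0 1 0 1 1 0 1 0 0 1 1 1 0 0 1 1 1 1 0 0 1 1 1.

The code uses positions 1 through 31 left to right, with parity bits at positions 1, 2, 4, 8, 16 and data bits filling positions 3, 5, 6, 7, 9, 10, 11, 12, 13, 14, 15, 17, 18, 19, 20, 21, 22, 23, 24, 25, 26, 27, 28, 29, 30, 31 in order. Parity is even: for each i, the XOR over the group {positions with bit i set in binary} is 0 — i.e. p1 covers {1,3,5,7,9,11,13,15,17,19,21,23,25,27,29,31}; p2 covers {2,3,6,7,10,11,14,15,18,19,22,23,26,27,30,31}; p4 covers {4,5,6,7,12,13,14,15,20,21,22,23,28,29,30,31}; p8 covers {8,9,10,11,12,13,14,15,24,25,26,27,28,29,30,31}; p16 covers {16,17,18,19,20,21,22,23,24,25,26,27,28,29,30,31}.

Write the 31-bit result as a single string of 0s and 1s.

0000100010110100011100111100111

Place data at non-parity positions: p1 p2 0 p4 1 0 0 p8 1 0 1 1 0 1 0 p16 0 1 1 1 0 0 1 1 1 1 0 0 1 1 1
p1 (pos 1,3,5,7,9,11,13,15,17,19,21,23,25,27,29,31): XOR of data positions = 0⊕1⊕0⊕1⊕1⊕0⊕0⊕0⊕1⊕0⊕1⊕1⊕0⊕1⊕1 = 0
p2 (pos 2,3,6,7,10,11,14,15,18,19,22,23,26,27,30,31): XOR of data positions = 0⊕0⊕0⊕0⊕1⊕1⊕0⊕1⊕1⊕0⊕1⊕1⊕0⊕1⊕1 = 0
p4 (pos 4,5,6,7,12,13,14,15,20,21,22,23,28,29,30,31): XOR of data positions = 1⊕0⊕0⊕1⊕0⊕1⊕0⊕1⊕0⊕0⊕1⊕0⊕1⊕1⊕1 = 0
p8 (pos 8,9,10,11,12,13,14,15,24,25,26,27,28,29,30,31): XOR of data positions = 1⊕0⊕1⊕1⊕0⊕1⊕0⊕1⊕1⊕1⊕0⊕0⊕1⊕1⊕1 = 0
p16 (pos 16,17,18,19,20,21,22,23,24,25,26,27,28,29,30,31): XOR of data positions = 0⊕1⊕1⊕1⊕0⊕0⊕1⊕1⊕1⊕1⊕0⊕0⊕1⊕1⊕1 = 0
Codeword: 0000100010110100011100111100111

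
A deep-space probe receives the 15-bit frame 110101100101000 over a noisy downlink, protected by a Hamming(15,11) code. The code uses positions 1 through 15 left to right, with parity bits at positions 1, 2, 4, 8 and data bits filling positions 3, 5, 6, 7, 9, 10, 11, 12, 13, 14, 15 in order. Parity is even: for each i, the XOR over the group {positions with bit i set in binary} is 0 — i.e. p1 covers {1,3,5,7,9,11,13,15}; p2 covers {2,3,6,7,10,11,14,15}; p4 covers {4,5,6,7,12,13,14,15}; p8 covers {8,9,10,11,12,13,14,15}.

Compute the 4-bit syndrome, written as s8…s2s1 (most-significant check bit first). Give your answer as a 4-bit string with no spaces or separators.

s1 (pos 1,3,5,7,9,11,13,15): 1⊕0⊕0⊕1⊕0⊕0⊕0⊕0 = 0
s2 (pos 2,3,6,7,10,11,14,15): 1⊕0⊕1⊕1⊕1⊕0⊕0⊕0 = 0
s4 (pos 4,5,6,7,12,13,14,15): 1⊕0⊕1⊕1⊕1⊕0⊕0⊕0 = 0
s8 (pos 8,9,10,11,12,13,14,15): 0⊕0⊕1⊕0⊕1⊕0⊕0⊕0 = 0
Syndrome s8…s1 = 0000 → no error.

0000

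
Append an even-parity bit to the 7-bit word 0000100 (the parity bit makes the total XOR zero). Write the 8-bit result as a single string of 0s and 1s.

00001001

XOR of the 7 data bits: 0⊕0⊕0⊕0⊕1⊕0⊕0 = 1
Parity bit = 1 (so all 8 bits XOR to 0).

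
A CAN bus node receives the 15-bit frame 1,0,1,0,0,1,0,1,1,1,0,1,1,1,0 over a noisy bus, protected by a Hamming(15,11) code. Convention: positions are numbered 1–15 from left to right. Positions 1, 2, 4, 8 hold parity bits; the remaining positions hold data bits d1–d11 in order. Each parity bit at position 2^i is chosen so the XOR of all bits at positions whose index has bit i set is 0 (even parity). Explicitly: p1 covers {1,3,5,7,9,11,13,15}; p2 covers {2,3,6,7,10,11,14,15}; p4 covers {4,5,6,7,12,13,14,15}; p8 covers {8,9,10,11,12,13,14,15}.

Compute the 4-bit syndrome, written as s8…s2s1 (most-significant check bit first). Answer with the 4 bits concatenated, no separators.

0000

s1 (pos 1,3,5,7,9,11,13,15): 1⊕1⊕0⊕0⊕1⊕0⊕1⊕0 = 0
s2 (pos 2,3,6,7,10,11,14,15): 0⊕1⊕1⊕0⊕1⊕0⊕1⊕0 = 0
s4 (pos 4,5,6,7,12,13,14,15): 0⊕0⊕1⊕0⊕1⊕1⊕1⊕0 = 0
s8 (pos 8,9,10,11,12,13,14,15): 1⊕1⊕1⊕0⊕1⊕1⊕1⊕0 = 0
Syndrome s8…s1 = 0000 → no error.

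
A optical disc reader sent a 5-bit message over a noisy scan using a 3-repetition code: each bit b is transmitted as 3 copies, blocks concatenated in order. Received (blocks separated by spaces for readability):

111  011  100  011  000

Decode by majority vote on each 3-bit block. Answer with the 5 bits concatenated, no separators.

11010

Block 1 (111): 3 ones → 1
Block 2 (011): 2 ones → 1
Block 3 (100): 1 one → 0
Block 4 (011): 2 ones → 1
Block 5 (000): 0 ones → 0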